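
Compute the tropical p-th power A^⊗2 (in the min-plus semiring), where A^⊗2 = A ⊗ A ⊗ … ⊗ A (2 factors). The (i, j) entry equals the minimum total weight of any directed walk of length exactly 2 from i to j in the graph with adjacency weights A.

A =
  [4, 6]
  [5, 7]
A^⊗2 =
  [8, 10]
  [9, 11]

Each entry (A^⊗2)_ij equals the minimum over all length-2 walks i = v_0 → v_1 → … → v_2 = j of Σ_t A[v_t][v_{t+1}]. For example, for (i, j) = (0, 1) we minimise over 2 possible intermediate vertex sequences; the minimum is 10, attained along the walk 0 → 0 → 1.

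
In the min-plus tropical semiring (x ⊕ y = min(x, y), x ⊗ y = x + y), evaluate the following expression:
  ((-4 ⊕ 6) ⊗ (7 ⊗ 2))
((-4 ⊕ 6) ⊗ (7 ⊗ 2)) = 5

Expand innermost to outermost. Recall ⊕ takes the minimum of its arguments and ⊗ takes their sum. Working out the expression ((-4 ⊕ 6) ⊗ (7 ⊗ 2)) gives 5.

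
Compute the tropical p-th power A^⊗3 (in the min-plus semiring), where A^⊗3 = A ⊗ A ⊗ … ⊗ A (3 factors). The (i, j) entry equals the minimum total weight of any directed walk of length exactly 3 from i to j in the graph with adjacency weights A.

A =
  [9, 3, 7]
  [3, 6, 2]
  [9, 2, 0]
A^⊗3 =
  [12, 7, 5]
  [7, 4, 2]
  [5, 2, 0]

Each entry (A^⊗3)_ij equals the minimum over all length-3 walks i = v_0 → v_1 → … → v_3 = j of Σ_t A[v_t][v_{t+1}]. For example, for (i, j) = (0, 2) we minimise over 9 possible intermediate vertex sequences; the minimum is 5, attained along the walk 0 → 1 → 2 → 2.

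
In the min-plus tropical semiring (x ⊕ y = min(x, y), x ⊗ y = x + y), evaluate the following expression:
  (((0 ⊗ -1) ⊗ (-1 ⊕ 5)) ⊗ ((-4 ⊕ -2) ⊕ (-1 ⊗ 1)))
(((0 ⊗ -1) ⊗ (-1 ⊕ 5)) ⊗ ((-4 ⊕ -2) ⊕ (-1 ⊗ 1))) = -6

Expand innermost to outermost. Recall ⊕ takes the minimum of its arguments and ⊗ takes their sum. Working out the expression (((0 ⊗ -1) ⊗ (-1 ⊕ 5)) ⊗ ((-4 ⊕ -2) ⊕ (-1 ⊗ 1))) gives -6.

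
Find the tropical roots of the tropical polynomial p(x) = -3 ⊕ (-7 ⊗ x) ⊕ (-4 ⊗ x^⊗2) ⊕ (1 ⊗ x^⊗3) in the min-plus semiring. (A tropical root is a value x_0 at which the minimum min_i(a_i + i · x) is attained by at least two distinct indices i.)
Roots: {-5, -3, 4}

Each tropical root is a break point of the lower envelope of the lines y = a_i + i · x (there are 4 lines, with slopes 0, 1, ..., 3). Only the lines that attain the minimum somewhere contribute to roots; other lines are dominated. Here the surviving (envelope) indices are i = 3, i = 2, i = 1, i = 0.
Intersections between consecutive envelope lines give the roots: for adjacent envelope indices i < j the intersection is x = (a_i − a_j) / (j − i). Reading off the sorted break points: {-5, -3, 4}.
Verification: at each break x_0, at least two indices attain the minimum of min_i(a_i + i · x_0).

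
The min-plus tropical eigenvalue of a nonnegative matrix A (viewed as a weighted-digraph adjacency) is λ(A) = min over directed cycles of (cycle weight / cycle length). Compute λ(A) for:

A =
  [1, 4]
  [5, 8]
λ(A) = 1

Enumerate directed cycles and compute their means (weight / length). Sample:
  cycle 0 → 0: weight = 1, length = 1, mean = 1/1 ≈ 1.000
  cycle 1 → 1: weight = 8, length = 1, mean = 8/1 ≈ 8.000
  cycle 0 → 1 → 0: weight = 9, length = 2, mean = 9/2 ≈ 4.500
  cycle 1 → 0 → 1: weight = 9, length = 2, mean = 9/2 ≈ 4.500
Minimum mean = 1.000, attained e.g. along the cycle 0 → 0 with weight 1 and length 1. So λ(A) = 1/1 = 1.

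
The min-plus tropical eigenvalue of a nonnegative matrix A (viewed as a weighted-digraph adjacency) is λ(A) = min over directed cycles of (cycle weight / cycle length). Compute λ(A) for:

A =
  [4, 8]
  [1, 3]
λ(A) = 3

Enumerate directed cycles and compute their means (weight / length). Sample:
  cycle 0 → 0: weight = 4, length = 1, mean = 4/1 ≈ 4.000
  cycle 1 → 1: weight = 3, length = 1, mean = 3/1 ≈ 3.000
  cycle 0 → 1 → 0: weight = 9, length = 2, mean = 9/2 ≈ 4.500
  cycle 1 → 0 → 1: weight = 9, length = 2, mean = 9/2 ≈ 4.500
Minimum mean = 3.000, attained e.g. along the cycle 1 → 1 with weight 3 and length 1. So λ(A) = 3/1 = 3.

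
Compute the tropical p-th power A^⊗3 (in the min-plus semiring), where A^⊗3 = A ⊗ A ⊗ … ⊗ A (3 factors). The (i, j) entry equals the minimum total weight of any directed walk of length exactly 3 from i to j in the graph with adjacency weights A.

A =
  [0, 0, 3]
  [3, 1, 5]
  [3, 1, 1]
A^⊗3 =
  [0, 0, 3]
  [3, 3, 6]
  [3, 3, 3]

Each entry (A^⊗3)_ij equals the minimum over all length-3 walks i = v_0 → v_1 → … → v_3 = j of Σ_t A[v_t][v_{t+1}]. For example, for (i, j) = (0, 2) we minimise over 9 possible intermediate vertex sequences; the minimum is 3, attained along the walk 0 → 0 → 0 → 2.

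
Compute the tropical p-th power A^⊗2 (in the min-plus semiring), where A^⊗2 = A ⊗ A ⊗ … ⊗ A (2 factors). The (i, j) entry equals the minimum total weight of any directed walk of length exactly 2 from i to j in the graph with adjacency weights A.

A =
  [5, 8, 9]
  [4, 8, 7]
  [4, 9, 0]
A^⊗2 =
  [10, 13, 9]
  [9, 12, 7]
  [4, 9, 0]

Each entry (A^⊗2)_ij equals the minimum over all length-2 walks i = v_0 → v_1 → … → v_2 = j of Σ_t A[v_t][v_{t+1}]. For example, for (i, j) = (0, 2) we minimise over 3 possible intermediate vertex sequences; the minimum is 9, attained along the walk 0 → 2 → 2.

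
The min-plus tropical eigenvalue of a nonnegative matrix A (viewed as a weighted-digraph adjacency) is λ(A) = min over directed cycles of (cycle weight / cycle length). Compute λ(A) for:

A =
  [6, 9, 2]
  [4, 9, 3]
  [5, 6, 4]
λ(A) = 7/2

Enumerate directed cycles and compute their means (weight / length). Sample:
  cycle 0 → 0: weight = 6, length = 1, mean = 6/1 ≈ 6.000
  cycle 1 → 1: weight = 9, length = 1, mean = 9/1 ≈ 9.000
  cycle 2 → 2: weight = 4, length = 1, mean = 4/1 ≈ 4.000
  cycle 0 → 1 → 0: weight = 13, length = 2, mean = 13/2 ≈ 6.500
  cycle 0 → 2 → 0: weight = 7, length = 2, mean = 7/2 ≈ 3.500
  cycle 1 → 0 → 1: weight = 13, length = 2, mean = 13/2 ≈ 6.500
Minimum mean = 3.500, attained e.g. along the cycle 0 → 2 → 0 with weight 7 and length 2. So λ(A) = 7/2 = 7/2.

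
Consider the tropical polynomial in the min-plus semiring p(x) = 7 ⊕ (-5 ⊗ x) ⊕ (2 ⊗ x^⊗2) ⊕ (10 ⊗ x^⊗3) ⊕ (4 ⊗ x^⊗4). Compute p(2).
p(2) = -3

A tropical monomial a ⊗ x^⊗i evaluates to a + i · x. Evaluating each term at x = 2:
  Term 0 contributes 7 + 0 · 2 = 7
  Term 1 contributes -5 + 1 · 2 = -3
  Term 2 contributes 2 + 2 · 2 = 6
  Term 3 contributes 10 + 3 · 2 = 16
  Term 4 contributes 4 + 4 · 2 = 12
p(2) = ⊕ of these = min[7, -3, 6, 16, 12] = -3.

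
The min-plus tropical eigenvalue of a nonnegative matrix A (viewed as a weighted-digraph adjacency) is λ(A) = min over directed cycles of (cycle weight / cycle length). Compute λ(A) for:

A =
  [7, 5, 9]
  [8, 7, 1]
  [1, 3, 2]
λ(A) = 2

Enumerate directed cycles and compute their means (weight / length). Sample:
  cycle 0 → 0: weight = 7, length = 1, mean = 7/1 ≈ 7.000
  cycle 1 → 1: weight = 7, length = 1, mean = 7/1 ≈ 7.000
  cycle 2 → 2: weight = 2, length = 1, mean = 2/1 ≈ 2.000
  cycle 0 → 1 → 0: weight = 13, length = 2, mean = 13/2 ≈ 6.500
  cycle 0 → 2 → 0: weight = 10, length = 2, mean = 10/2 ≈ 5.000
  cycle 1 → 0 → 1: weight = 13, length = 2, mean = 13/2 ≈ 6.500
Minimum mean = 2.000, attained e.g. along the cycle 2 → 2 with weight 2 and length 1. So λ(A) = 2/1 = 2.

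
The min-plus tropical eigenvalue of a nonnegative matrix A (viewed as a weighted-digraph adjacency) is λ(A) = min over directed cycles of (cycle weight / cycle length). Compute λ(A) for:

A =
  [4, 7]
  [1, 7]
λ(A) = 4

Enumerate directed cycles and compute their means (weight / length). Sample:
  cycle 0 → 0: weight = 4, length = 1, mean = 4/1 ≈ 4.000
  cycle 1 → 1: weight = 7, length = 1, mean = 7/1 ≈ 7.000
  cycle 0 → 1 → 0: weight = 8, length = 2, mean = 8/2 ≈ 4.000
  cycle 1 → 0 → 1: weight = 8, length = 2, mean = 8/2 ≈ 4.000
Minimum mean = 4.000, attained e.g. along the cycle 0 → 0 with weight 4 and length 1. So λ(A) = 4/1 = 4.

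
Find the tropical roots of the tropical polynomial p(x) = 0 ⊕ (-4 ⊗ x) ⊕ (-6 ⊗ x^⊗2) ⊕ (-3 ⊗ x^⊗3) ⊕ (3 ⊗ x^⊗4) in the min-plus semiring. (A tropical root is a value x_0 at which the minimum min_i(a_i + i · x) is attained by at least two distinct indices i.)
Roots: {-6, -3, 2, 4}

Each tropical root is a break point of the lower envelope of the lines y = a_i + i · x (there are 5 lines, with slopes 0, 1, ..., 4). Only the lines that attain the minimum somewhere contribute to roots; other lines are dominated. Here the surviving (envelope) indices are i = 4, i = 3, i = 2, i = 1, i = 0.
Intersections between consecutive envelope lines give the roots: for adjacent envelope indices i < j the intersection is x = (a_i − a_j) / (j − i). Reading off the sorted break points: {-6, -3, 2, 4}.
Verification: at each break x_0, at least two indices attain the minimum of min_i(a_i + i · x_0).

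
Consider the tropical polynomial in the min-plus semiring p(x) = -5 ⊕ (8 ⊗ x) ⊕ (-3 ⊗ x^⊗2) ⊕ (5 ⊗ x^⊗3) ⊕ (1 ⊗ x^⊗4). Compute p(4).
p(4) = -5

A tropical monomial a ⊗ x^⊗i evaluates to a + i · x. Evaluating each term at x = 4:
  Term 0 contributes -5 + 0 · 4 = -5
  Term 1 contributes 8 + 1 · 4 = 12
  Term 2 contributes -3 + 2 · 4 = 5
  Term 3 contributes 5 + 3 · 4 = 17
  Term 4 contributes 1 + 4 · 4 = 17
p(4) = ⊕ of these = min[-5, 12, 5, 17, 17] = -5.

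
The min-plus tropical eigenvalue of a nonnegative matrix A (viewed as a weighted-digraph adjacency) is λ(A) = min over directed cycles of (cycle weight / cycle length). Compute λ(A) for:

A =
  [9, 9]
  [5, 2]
λ(A) = 2

Enumerate directed cycles and compute their means (weight / length). Sample:
  cycle 0 → 0: weight = 9, length = 1, mean = 9/1 ≈ 9.000
  cycle 1 → 1: weight = 2, length = 1, mean = 2/1 ≈ 2.000
  cycle 0 → 1 → 0: weight = 14, length = 2, mean = 14/2 ≈ 7.000
  cycle 1 → 0 → 1: weight = 14, length = 2, mean = 14/2 ≈ 7.000
Minimum mean = 2.000, attained e.g. along the cycle 1 → 1 with weight 2 and length 1. So λ(A) = 2/1 = 2.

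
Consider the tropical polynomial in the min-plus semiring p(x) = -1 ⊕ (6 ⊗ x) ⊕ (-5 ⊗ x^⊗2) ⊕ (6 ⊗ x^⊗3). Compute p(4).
p(4) = -1

A tropical monomial a ⊗ x^⊗i evaluates to a + i · x. Evaluating each term at x = 4:
  Term 0 contributes -1 + 0 · 4 = -1
  Term 1 contributes 6 + 1 · 4 = 10
  Term 2 contributes -5 + 2 · 4 = 3
  Term 3 contributes 6 + 3 · 4 = 18
p(4) = ⊕ of these = min[-1, 10, 3, 18] = -1.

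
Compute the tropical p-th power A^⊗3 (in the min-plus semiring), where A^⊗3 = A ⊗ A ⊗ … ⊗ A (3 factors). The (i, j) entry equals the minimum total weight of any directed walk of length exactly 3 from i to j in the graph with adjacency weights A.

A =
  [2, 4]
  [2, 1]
A^⊗3 =
  [6, 6]
  [4, 3]

Each entry (A^⊗3)_ij equals the minimum over all length-3 walks i = v_0 → v_1 → … → v_3 = j of Σ_t A[v_t][v_{t+1}]. For example, for (i, j) = (0, 1) we minimise over 4 possible intermediate vertex sequences; the minimum is 6, attained along the walk 0 → 1 → 1 → 1.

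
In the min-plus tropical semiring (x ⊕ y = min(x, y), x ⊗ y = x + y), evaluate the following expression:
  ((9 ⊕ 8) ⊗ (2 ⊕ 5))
((9 ⊕ 8) ⊗ (2 ⊕ 5)) = 10

Expand innermost to outermost. Recall ⊕ takes the minimum of its arguments and ⊗ takes their sum. Working out the expression ((9 ⊕ 8) ⊗ (2 ⊕ 5)) gives 10.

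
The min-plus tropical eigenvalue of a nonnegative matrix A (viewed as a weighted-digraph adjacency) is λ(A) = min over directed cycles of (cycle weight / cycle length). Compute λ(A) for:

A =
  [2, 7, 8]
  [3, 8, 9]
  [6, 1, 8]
λ(A) = 2

Enumerate directed cycles and compute their means (weight / length). Sample:
  cycle 0 → 0: weight = 2, length = 1, mean = 2/1 ≈ 2.000
  cycle 1 → 1: weight = 8, length = 1, mean = 8/1 ≈ 8.000
  cycle 2 → 2: weight = 8, length = 1, mean = 8/1 ≈ 8.000
  cycle 0 → 1 → 0: weight = 10, length = 2, mean = 10/2 ≈ 5.000
  cycle 0 → 2 → 0: weight = 14, length = 2, mean = 14/2 ≈ 7.000
  cycle 1 → 0 → 1: weight = 10, length = 2, mean = 10/2 ≈ 5.000
Minimum mean = 2.000, attained e.g. along the cycle 0 → 0 with weight 2 and length 1. So λ(A) = 2/1 = 2.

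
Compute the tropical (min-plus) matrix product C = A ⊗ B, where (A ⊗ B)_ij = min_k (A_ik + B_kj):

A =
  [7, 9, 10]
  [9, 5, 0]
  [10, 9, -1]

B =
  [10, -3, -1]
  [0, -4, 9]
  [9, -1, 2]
A ⊗ B =
  [9, 4, 6]
  [5, -1, 2]
  [8, -2, 1]

Apply the min-plus product entry-by-entry:
  C[0][0] = min over k of (A[0][0] + B[0][0] = 7 + 10 = 17, A[0][1] + B[1][0] = 9 + 0 = 9, A[0][2] + B[2][0] = 10 + 9 = 19) = 9 (attained at k = 1)
  C[0][1] = min over k of (A[0][0] + B[0][1] = 7 + -3 = 4, A[0][1] + B[1][1] = 9 + -4 = 5, A[0][2] + B[2][1] = 10 + -1 = 9) = 4 (attained at k = 0)
  C[0][2] = min over k of (A[0][0] + B[0][2] = 7 + -1 = 6, A[0][1] + B[1][2] = 9 + 9 = 18, A[0][2] + B[2][2] = 10 + 2 = 12) = 6 (attained at k = 0)
  C[1][0] = min over k of (A[1][0] + B[0][0] = 9 + 10 = 19, A[1][1] + B[1][0] = 5 + 0 = 5, A[1][2] + B[2][0] = 0 + 9 = 9) = 5 (attained at k = 1)
  C[1][1] = min over k of (A[1][0] + B[0][1] = 9 + -3 = 6, A[1][1] + B[1][1] = 5 + -4 = 1, A[1][2] + B[2][1] = 0 + -1 = -1) = -1 (attained at k = 2)
  C[1][2] = min over k of (A[1][0] + B[0][2] = 9 + -1 = 8, A[1][1] + B[1][2] = 5 + 9 = 14, A[1][2] + B[2][2] = 0 + 2 = 2) = 2 (attained at k = 2)
  C[2][0] = min over k of (A[2][0] + B[0][0] = 10 + 10 = 20, A[2][1] + B[1][0] = 9 + 0 = 9, A[2][2] + B[2][0] = -1 + 9 = 8) = 8 (attained at k = 2)
  C[2][1] = min over k of (A[2][0] + B[0][1] = 10 + -3 = 7, A[2][1] + B[1][1] = 9 + -4 = 5, A[2][2] + B[2][1] = -1 + -1 = -2) = -2 (attained at k = 2)
  C[2][2] = min over k of (A[2][0] + B[0][2] = 10 + -1 = 9, A[2][1] + B[1][2] = 9 + 9 = 18, A[2][2] + B[2][2] = -1 + 2 = 1) = 1 (attained at k = 2)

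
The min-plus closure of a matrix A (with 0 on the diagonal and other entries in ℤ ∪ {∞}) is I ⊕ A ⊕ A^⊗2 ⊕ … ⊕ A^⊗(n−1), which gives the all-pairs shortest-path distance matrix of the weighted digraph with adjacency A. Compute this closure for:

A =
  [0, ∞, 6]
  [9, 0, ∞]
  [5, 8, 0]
Closure =
  [0, 14, 6]
  [9, 0, 15]
  [5, 8, 0]

This is the Floyd-Warshall all-pairs shortest-path computation. For each intermediate vertex k = 0, 1, …, 2, update dist[i][j] ← min(dist[i][j], dist[i][k] + dist[k][j]). The final matrix gives, for each (i, j), the minimum total weight of any directed path from i to j (possibly empty when i = j).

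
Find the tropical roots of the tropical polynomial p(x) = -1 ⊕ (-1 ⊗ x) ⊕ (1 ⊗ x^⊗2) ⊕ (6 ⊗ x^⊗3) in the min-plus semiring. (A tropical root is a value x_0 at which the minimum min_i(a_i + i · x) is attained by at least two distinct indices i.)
Roots: {-5, -2, 0}

Each tropical root is a break point of the lower envelope of the lines y = a_i + i · x (there are 4 lines, with slopes 0, 1, ..., 3). Only the lines that attain the minimum somewhere contribute to roots; other lines are dominated. Here the surviving (envelope) indices are i = 3, i = 2, i = 1, i = 0.
Intersections between consecutive envelope lines give the roots: for adjacent envelope indices i < j the intersection is x = (a_i − a_j) / (j − i). Reading off the sorted break points: {-5, -2, 0}.
Verification: at each break x_0, at least two indices attain the minimum of min_i(a_i + i · x_0).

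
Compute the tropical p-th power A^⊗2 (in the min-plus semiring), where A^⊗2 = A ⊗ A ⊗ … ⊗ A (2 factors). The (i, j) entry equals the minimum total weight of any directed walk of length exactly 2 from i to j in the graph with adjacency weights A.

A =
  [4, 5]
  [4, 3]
A^⊗2 =
  [8, 8]
  [7, 6]

Each entry (A^⊗2)_ij equals the minimum over all length-2 walks i = v_0 → v_1 → … → v_2 = j of Σ_t A[v_t][v_{t+1}]. For example, for (i, j) = (0, 1) we minimise over 2 possible intermediate vertex sequences; the minimum is 8, attained along the walk 0 → 1 → 1.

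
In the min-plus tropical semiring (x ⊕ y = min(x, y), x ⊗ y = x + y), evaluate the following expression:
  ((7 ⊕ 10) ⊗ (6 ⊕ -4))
((7 ⊕ 10) ⊗ (6 ⊕ -4)) = 3

Expand innermost to outermost. Recall ⊕ takes the minimum of its arguments and ⊗ takes their sum. Working out the expression ((7 ⊕ 10) ⊗ (6 ⊕ -4)) gives 3.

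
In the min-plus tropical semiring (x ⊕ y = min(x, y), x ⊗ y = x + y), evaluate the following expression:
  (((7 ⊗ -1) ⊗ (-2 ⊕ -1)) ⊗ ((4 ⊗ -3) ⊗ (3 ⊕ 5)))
(((7 ⊗ -1) ⊗ (-2 ⊕ -1)) ⊗ ((4 ⊗ -3) ⊗ (3 ⊕ 5))) = 8

Expand innermost to outermost. Recall ⊕ takes the minimum of its arguments and ⊗ takes their sum. Working out the expression (((7 ⊗ -1) ⊗ (-2 ⊕ -1)) ⊗ ((4 ⊗ -3) ⊗ (3 ⊕ 5))) gives 8.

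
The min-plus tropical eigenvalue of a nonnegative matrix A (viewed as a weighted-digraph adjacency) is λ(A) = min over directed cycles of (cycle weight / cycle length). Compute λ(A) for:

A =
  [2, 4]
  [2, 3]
λ(A) = 2

Enumerate directed cycles and compute their means (weight / length). Sample:
  cycle 0 → 0: weight = 2, length = 1, mean = 2/1 ≈ 2.000
  cycle 1 → 1: weight = 3, length = 1, mean = 3/1 ≈ 3.000
  cycle 0 → 1 → 0: weight = 6, length = 2, mean = 6/2 ≈ 3.000
  cycle 1 → 0 → 1: weight = 6, length = 2, mean = 6/2 ≈ 3.000
Minimum mean = 2.000, attained e.g. along the cycle 0 → 0 with weight 2 and length 1. So λ(A) = 2/1 = 2.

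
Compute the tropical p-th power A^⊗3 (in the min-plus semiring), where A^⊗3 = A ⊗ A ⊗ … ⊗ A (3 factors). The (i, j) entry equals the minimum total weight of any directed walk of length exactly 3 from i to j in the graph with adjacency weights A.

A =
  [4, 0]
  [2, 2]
A^⊗3 =
  [4, 2]
  [4, 4]

Each entry (A^⊗3)_ij equals the minimum over all length-3 walks i = v_0 → v_1 → … → v_3 = j of Σ_t A[v_t][v_{t+1}]. For example, for (i, j) = (0, 1) we minimise over 4 possible intermediate vertex sequences; the minimum is 2, attained along the walk 0 → 1 → 0 → 1.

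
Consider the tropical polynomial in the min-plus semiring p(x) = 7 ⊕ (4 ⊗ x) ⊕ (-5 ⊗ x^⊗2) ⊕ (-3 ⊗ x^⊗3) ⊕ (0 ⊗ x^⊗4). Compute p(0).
p(0) = -5

A tropical monomial a ⊗ x^⊗i evaluates to a + i · x. Evaluating each term at x = 0:
  Term 0 contributes 7 + 0 · 0 = 7
  Term 1 contributes 4 + 1 · 0 = 4
  Term 2 contributes -5 + 2 · 0 = -5
  Term 3 contributes -3 + 3 · 0 = -3
  Term 4 contributes 0 + 4 · 0 = 0
p(0) = ⊕ of these = min[7, 4, -5, -3, 0] = -5.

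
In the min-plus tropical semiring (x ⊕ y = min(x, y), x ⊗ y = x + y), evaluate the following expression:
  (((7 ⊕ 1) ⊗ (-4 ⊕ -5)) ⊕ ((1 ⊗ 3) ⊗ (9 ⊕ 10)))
(((7 ⊕ 1) ⊗ (-4 ⊕ -5)) ⊕ ((1 ⊗ 3) ⊗ (9 ⊕ 10))) = -4

Expand innermost to outermost. Recall ⊕ takes the minimum of its arguments and ⊗ takes their sum. Working out the expression (((7 ⊕ 1) ⊗ (-4 ⊕ -5)) ⊕ ((1 ⊗ 3) ⊗ (9 ⊕ 10))) gives -4.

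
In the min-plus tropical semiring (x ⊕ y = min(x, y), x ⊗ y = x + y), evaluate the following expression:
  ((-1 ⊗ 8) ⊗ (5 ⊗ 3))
((-1 ⊗ 8) ⊗ (5 ⊗ 3)) = 15

Expand innermost to outermost. Recall ⊕ takes the minimum of its arguments and ⊗ takes their sum. Working out the expression ((-1 ⊗ 8) ⊗ (5 ⊗ 3)) gives 15.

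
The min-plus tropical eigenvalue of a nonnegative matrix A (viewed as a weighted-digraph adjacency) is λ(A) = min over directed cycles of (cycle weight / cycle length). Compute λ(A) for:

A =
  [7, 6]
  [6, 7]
λ(A) = 6

Enumerate directed cycles and compute their means (weight / length). Sample:
  cycle 0 → 0: weight = 7, length = 1, mean = 7/1 ≈ 7.000
  cycle 1 → 1: weight = 7, length = 1, mean = 7/1 ≈ 7.000
  cycle 0 → 1 → 0: weight = 12, length = 2, mean = 12/2 ≈ 6.000
  cycle 1 → 0 → 1: weight = 12, length = 2, mean = 12/2 ≈ 6.000
Minimum mean = 6.000, attained e.g. along the cycle 0 → 1 → 0 with weight 12 and length 2. So λ(A) = 12/2 = 6.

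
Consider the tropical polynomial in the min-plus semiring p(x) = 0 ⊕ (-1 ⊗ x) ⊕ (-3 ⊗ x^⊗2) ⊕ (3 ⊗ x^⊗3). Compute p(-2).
p(-2) = -7

A tropical monomial a ⊗ x^⊗i evaluates to a + i · x. Evaluating each term at x = -2:
  Term 0 contributes 0 + 0 · -2 = 0
  Term 1 contributes -1 + 1 · -2 = -3
  Term 2 contributes -3 + 2 · -2 = -7
  Term 3 contributes 3 + 3 · -2 = -3
p(-2) = ⊕ of these = min[0, -3, -7, -3] = -7.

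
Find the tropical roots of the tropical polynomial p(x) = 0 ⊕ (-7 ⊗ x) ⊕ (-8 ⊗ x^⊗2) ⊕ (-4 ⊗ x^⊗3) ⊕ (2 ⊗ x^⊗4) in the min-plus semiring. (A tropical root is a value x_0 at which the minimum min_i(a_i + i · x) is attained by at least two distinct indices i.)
Roots: {-6, -4, 1, 7}

Each tropical root is a break point of the lower envelope of the lines y = a_i + i · x (there are 5 lines, with slopes 0, 1, ..., 4). Only the lines that attain the minimum somewhere contribute to roots; other lines are dominated. Here the surviving (envelope) indices are i = 4, i = 3, i = 2, i = 1, i = 0.
Intersections between consecutive envelope lines give the roots: for adjacent envelope indices i < j the intersection is x = (a_i − a_j) / (j − i). Reading off the sorted break points: {-6, -4, 1, 7}.
Verification: at each break x_0, at least two indices attain the minimum of min_i(a_i + i · x_0).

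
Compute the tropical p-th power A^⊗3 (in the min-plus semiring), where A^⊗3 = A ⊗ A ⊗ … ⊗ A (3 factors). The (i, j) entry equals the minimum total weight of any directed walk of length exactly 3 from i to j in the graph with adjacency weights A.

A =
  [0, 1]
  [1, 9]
A^⊗3 =
  [0, 1]
  [1, 2]

Each entry (A^⊗3)_ij equals the minimum over all length-3 walks i = v_0 → v_1 → … → v_3 = j of Σ_t A[v_t][v_{t+1}]. For example, for (i, j) = (0, 1) we minimise over 4 possible intermediate vertex sequences; the minimum is 1, attained along the walk 0 → 0 → 0 → 1.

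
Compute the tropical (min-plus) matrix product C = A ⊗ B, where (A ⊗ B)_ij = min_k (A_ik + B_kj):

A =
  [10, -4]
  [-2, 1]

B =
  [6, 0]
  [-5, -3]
A ⊗ B =
  [-9, -7]
  [-4, -2]

Apply the min-plus product entry-by-entry:
  C[0][0] = min over k of (A[0][0] + B[0][0] = 10 + 6 = 16, A[0][1] + B[1][0] = -4 + -5 = -9) = -9 (attained at k = 1)
  C[0][1] = min over k of (A[0][0] + B[0][1] = 10 + 0 = 10, A[0][1] + B[1][1] = -4 + -3 = -7) = -7 (attained at k = 1)
  C[1][0] = min over k of (A[1][0] + B[0][0] = -2 + 6 = 4, A[1][1] + B[1][0] = 1 + -5 = -4) = -4 (attained at k = 1)
  C[1][1] = min over k of (A[1][0] + B[0][1] = -2 + 0 = -2, A[1][1] + B[1][1] = 1 + -3 = -2) = -2 (attained at k = 0)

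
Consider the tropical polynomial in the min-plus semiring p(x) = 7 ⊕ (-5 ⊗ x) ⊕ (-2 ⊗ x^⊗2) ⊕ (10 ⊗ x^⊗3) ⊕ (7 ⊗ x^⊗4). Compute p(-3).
p(-3) = -8

A tropical monomial a ⊗ x^⊗i evaluates to a + i · x. Evaluating each term at x = -3:
  Term 0 contributes 7 + 0 · -3 = 7
  Term 1 contributes -5 + 1 · -3 = -8
  Term 2 contributes -2 + 2 · -3 = -8
  Term 3 contributes 10 + 3 · -3 = 1
  Term 4 contributes 7 + 4 · -3 = -5
p(-3) = ⊕ of these = min[7, -8, -8, 1, -5] = -8.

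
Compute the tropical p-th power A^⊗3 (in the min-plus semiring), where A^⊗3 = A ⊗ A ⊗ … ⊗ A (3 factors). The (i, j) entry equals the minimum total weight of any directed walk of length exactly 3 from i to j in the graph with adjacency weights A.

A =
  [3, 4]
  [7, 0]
A^⊗3 =
  [9, 4]
  [7, 0]

Each entry (A^⊗3)_ij equals the minimum over all length-3 walks i = v_0 → v_1 → … → v_3 = j of Σ_t A[v_t][v_{t+1}]. For example, for (i, j) = (0, 1) we minimise over 4 possible intermediate vertex sequences; the minimum is 4, attained along the walk 0 → 1 → 1 → 1.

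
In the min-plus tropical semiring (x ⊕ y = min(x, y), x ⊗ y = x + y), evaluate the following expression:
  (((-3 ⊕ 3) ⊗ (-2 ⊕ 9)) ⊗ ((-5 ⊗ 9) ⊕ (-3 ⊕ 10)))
(((-3 ⊕ 3) ⊗ (-2 ⊕ 9)) ⊗ ((-5 ⊗ 9) ⊕ (-3 ⊕ 10))) = -8

Expand innermost to outermost. Recall ⊕ takes the minimum of its arguments and ⊗ takes their sum. Working out the expression (((-3 ⊕ 3) ⊗ (-2 ⊕ 9)) ⊗ ((-5 ⊗ 9) ⊕ (-3 ⊕ 10))) gives -8.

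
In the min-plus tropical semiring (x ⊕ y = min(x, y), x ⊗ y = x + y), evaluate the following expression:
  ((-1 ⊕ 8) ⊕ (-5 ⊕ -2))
((-1 ⊕ 8) ⊕ (-5 ⊕ -2)) = -5

Expand innermost to outermost. Recall ⊕ takes the minimum of its arguments and ⊗ takes their sum. Working out the expression ((-1 ⊕ 8) ⊕ (-5 ⊕ -2)) gives -5.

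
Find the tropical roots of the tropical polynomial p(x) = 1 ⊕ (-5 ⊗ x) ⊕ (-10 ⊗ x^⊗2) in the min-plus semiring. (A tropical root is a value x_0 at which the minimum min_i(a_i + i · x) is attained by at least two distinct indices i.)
Roots: {5, 6}

Each tropical root is a break point of the lower envelope of the lines y = a_i + i · x (there are 3 lines, with slopes 0, 1, ..., 2). Only the lines that attain the minimum somewhere contribute to roots; other lines are dominated. Here the surviving (envelope) indices are i = 2, i = 1, i = 0.
Intersections between consecutive envelope lines give the roots: for adjacent envelope indices i < j the intersection is x = (a_i − a_j) / (j − i). Reading off the sorted break points: {5, 6}.
Verification: at each break x_0, at least two indices attain the minimum of min_i(a_i + i · x_0).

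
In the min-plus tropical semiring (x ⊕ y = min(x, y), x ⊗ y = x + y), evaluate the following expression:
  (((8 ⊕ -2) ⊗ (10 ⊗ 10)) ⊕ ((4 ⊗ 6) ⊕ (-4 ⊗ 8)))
(((8 ⊕ -2) ⊗ (10 ⊗ 10)) ⊕ ((4 ⊗ 6) ⊕ (-4 ⊗ 8))) = 4

Expand innermost to outermost. Recall ⊕ takes the minimum of its arguments and ⊗ takes their sum. Working out the expression (((8 ⊕ -2) ⊗ (10 ⊗ 10)) ⊕ ((4 ⊗ 6) ⊕ (-4 ⊗ 8))) gives 4.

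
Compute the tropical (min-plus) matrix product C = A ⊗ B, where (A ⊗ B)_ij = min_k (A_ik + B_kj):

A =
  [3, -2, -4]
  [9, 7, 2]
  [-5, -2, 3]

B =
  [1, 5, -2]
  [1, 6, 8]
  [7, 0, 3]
A ⊗ B =
  [-1, -4, -1]
  [8, 2, 5]
  [-4, 0, -7]

Apply the min-plus product entry-by-entry:
  C[0][0] = min over k of (A[0][0] + B[0][0] = 3 + 1 = 4, A[0][1] + B[1][0] = -2 + 1 = -1, A[0][2] + B[2][0] = -4 + 7 = 3) = -1 (attained at k = 1)
  C[0][1] = min over k of (A[0][0] + B[0][1] = 3 + 5 = 8, A[0][1] + B[1][1] = -2 + 6 = 4, A[0][2] + B[2][1] = -4 + 0 = -4) = -4 (attained at k = 2)
  C[0][2] = min over k of (A[0][0] + B[0][2] = 3 + -2 = 1, A[0][1] + B[1][2] = -2 + 8 = 6, A[0][2] + B[2][2] = -4 + 3 = -1) = -1 (attained at k = 2)
  C[1][0] = min over k of (A[1][0] + B[0][0] = 9 + 1 = 10, A[1][1] + B[1][0] = 7 + 1 = 8, A[1][2] + B[2][0] = 2 + 7 = 9) = 8 (attained at k = 1)
  C[1][1] = min over k of (A[1][0] + B[0][1] = 9 + 5 = 14, A[1][1] + B[1][1] = 7 + 6 = 13, A[1][2] + B[2][1] = 2 + 0 = 2) = 2 (attained at k = 2)
  C[1][2] = min over k of (A[1][0] + B[0][2] = 9 + -2 = 7, A[1][1] + B[1][2] = 7 + 8 = 15, A[1][2] + B[2][2] = 2 + 3 = 5) = 5 (attained at k = 2)
  C[2][0] = min over k of (A[2][0] + B[0][0] = -5 + 1 = -4, A[2][1] + B[1][0] = -2 + 1 = -1, A[2][2] + B[2][0] = 3 + 7 = 10) = -4 (attained at k = 0)
  C[2][1] = min over k of (A[2][0] + B[0][1] = -5 + 5 = 0, A[2][1] + B[1][1] = -2 + 6 = 4, A[2][2] + B[2][1] = 3 + 0 = 3) = 0 (attained at k = 0)
  C[2][2] = min over k of (A[2][0] + B[0][2] = -5 + -2 = -7, A[2][1] + B[1][2] = -2 + 8 = 6, A[2][2] + B[2][2] = 3 + 3 = 6) = -7 (attained at k = 0)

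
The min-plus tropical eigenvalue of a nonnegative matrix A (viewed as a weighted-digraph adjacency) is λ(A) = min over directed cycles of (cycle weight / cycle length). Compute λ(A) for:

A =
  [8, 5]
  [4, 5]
λ(A) = 9/2

Enumerate directed cycles and compute their means (weight / length). Sample:
  cycle 0 → 0: weight = 8, length = 1, mean = 8/1 ≈ 8.000
  cycle 1 → 1: weight = 5, length = 1, mean = 5/1 ≈ 5.000
  cycle 0 → 1 → 0: weight = 9, length = 2, mean = 9/2 ≈ 4.500
  cycle 1 → 0 → 1: weight = 9, length = 2, mean = 9/2 ≈ 4.500
Minimum mean = 4.500, attained e.g. along the cycle 0 → 1 → 0 with weight 9 and length 2. So λ(A) = 9/2 = 9/2.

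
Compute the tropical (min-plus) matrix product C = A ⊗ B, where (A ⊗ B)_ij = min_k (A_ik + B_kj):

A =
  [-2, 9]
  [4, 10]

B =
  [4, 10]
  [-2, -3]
A ⊗ B =
  [2, 6]
  [8, 7]

Apply the min-plus product entry-by-entry:
  C[0][0] = min over k of (A[0][0] + B[0][0] = -2 + 4 = 2, A[0][1] + B[1][0] = 9 + -2 = 7) = 2 (attained at k = 0)
  C[0][1] = min over k of (A[0][0] + B[0][1] = -2 + 10 = 8, A[0][1] + B[1][1] = 9 + -3 = 6) = 6 (attained at k = 1)
  C[1][0] = min over k of (A[1][0] + B[0][0] = 4 + 4 = 8, A[1][1] + B[1][0] = 10 + -2 = 8) = 8 (attained at k = 0)
  C[1][1] = min over k of (A[1][0] + B[0][1] = 4 + 10 = 14, A[1][1] + B[1][1] = 10 + -3 = 7) = 7 (attained at k = 1)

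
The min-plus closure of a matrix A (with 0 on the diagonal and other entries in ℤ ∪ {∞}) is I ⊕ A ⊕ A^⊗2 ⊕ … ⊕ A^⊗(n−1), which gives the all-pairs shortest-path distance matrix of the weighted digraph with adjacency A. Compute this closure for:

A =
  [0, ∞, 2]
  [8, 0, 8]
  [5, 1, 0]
Closure =
  [0, 3, 2]
  [8, 0, 8]
  [5, 1, 0]

This is the Floyd-Warshall all-pairs shortest-path computation. For each intermediate vertex k = 0, 1, …, 2, update dist[i][j] ← min(dist[i][j], dist[i][k] + dist[k][j]). The final matrix gives, for each (i, j), the minimum total weight of any directed path from i to j (possibly empty when i = j).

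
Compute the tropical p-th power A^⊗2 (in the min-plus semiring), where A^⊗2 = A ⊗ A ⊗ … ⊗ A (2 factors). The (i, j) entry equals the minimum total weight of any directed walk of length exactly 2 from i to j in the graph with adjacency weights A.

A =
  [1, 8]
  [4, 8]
A^⊗2 =
  [2, 9]
  [5, 12]

Each entry (A^⊗2)_ij equals the minimum over all length-2 walks i = v_0 → v_1 → … → v_2 = j of Σ_t A[v_t][v_{t+1}]. For example, for (i, j) = (0, 1) we minimise over 2 possible intermediate vertex sequences; the minimum is 9, attained along the walk 0 → 0 → 1.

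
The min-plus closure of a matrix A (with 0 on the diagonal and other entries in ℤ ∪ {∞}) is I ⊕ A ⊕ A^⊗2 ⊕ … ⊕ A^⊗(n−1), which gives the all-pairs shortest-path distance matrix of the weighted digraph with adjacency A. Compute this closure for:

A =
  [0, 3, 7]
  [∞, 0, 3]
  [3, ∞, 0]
Closure =
  [0, 3, 6]
  [6, 0, 3]
  [3, 6, 0]

This is the Floyd-Warshall all-pairs shortest-path computation. For each intermediate vertex k = 0, 1, …, 2, update dist[i][j] ← min(dist[i][j], dist[i][k] + dist[k][j]). The final matrix gives, for each (i, j), the minimum total weight of any directed path from i to j (possibly empty when i = j).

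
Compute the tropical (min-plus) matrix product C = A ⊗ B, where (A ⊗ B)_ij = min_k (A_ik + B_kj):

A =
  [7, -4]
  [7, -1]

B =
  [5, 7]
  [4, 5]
A ⊗ B =
  [0, 1]
  [3, 4]

Apply the min-plus product entry-by-entry:
  C[0][0] = min over k of (A[0][0] + B[0][0] = 7 + 5 = 12, A[0][1] + B[1][0] = -4 + 4 = 0) = 0 (attained at k = 1)
  C[0][1] = min over k of (A[0][0] + B[0][1] = 7 + 7 = 14, A[0][1] + B[1][1] = -4 + 5 = 1) = 1 (attained at k = 1)
  C[1][0] = min over k of (A[1][0] + B[0][0] = 7 + 5 = 12, A[1][1] + B[1][0] = -1 + 4 = 3) = 3 (attained at k = 1)
  C[1][1] = min over k of (A[1][0] + B[0][1] = 7 + 7 = 14, A[1][1] + B[1][1] = -1 + 5 = 4) = 4 (attained at k = 1)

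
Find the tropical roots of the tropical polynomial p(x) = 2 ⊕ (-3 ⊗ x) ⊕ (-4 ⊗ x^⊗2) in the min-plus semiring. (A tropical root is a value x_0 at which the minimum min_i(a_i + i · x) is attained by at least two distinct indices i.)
Roots: {1, 5}

Each tropical root is a break point of the lower envelope of the lines y = a_i + i · x (there are 3 lines, with slopes 0, 1, ..., 2). Only the lines that attain the minimum somewhere contribute to roots; other lines are dominated. Here the surviving (envelope) indices are i = 2, i = 1, i = 0.
Intersections between consecutive envelope lines give the roots: for adjacent envelope indices i < j the intersection is x = (a_i − a_j) / (j − i). Reading off the sorted break points: {1, 5}.
Verification: at each break x_0, at least two indices attain the minimum of min_i(a_i + i · x_0).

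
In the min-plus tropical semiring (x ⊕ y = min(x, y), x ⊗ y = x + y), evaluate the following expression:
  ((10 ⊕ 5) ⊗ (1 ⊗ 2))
((10 ⊕ 5) ⊗ (1 ⊗ 2)) = 8

Expand innermost to outermost. Recall ⊕ takes the minimum of its arguments and ⊗ takes their sum. Working out the expression ((10 ⊕ 5) ⊗ (1 ⊗ 2)) gives 8.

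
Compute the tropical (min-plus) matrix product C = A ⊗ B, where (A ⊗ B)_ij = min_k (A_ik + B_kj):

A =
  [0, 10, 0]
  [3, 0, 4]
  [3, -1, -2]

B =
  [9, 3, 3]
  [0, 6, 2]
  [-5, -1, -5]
A ⊗ B =
  [-5, -1, -5]
  [-1, 3, -1]
  [-7, -3, -7]

Apply the min-plus product entry-by-entry:
  C[0][0] = min over k of (A[0][0] + B[0][0] = 0 + 9 = 9, A[0][1] + B[1][0] = 10 + 0 = 10, A[0][2] + B[2][0] = 0 + -5 = -5) = -5 (attained at k = 2)
  C[0][1] = min over k of (A[0][0] + B[0][1] = 0 + 3 = 3, A[0][1] + B[1][1] = 10 + 6 = 16, A[0][2] + B[2][1] = 0 + -1 = -1) = -1 (attained at k = 2)
  C[0][2] = min over k of (A[0][0] + B[0][2] = 0 + 3 = 3, A[0][1] + B[1][2] = 10 + 2 = 12, A[0][2] + B[2][2] = 0 + -5 = -5) = -5 (attained at k = 2)
  C[1][0] = min over k of (A[1][0] + B[0][0] = 3 + 9 = 12, A[1][1] + B[1][0] = 0 + 0 = 0, A[1][2] + B[2][0] = 4 + -5 = -1) = -1 (attained at k = 2)
  C[1][1] = min over k of (A[1][0] + B[0][1] = 3 + 3 = 6, A[1][1] + B[1][1] = 0 + 6 = 6, A[1][2] + B[2][1] = 4 + -1 = 3) = 3 (attained at k = 2)
  C[1][2] = min over k of (A[1][0] + B[0][2] = 3 + 3 = 6, A[1][1] + B[1][2] = 0 + 2 = 2, A[1][2] + B[2][2] = 4 + -5 = -1) = -1 (attained at k = 2)
  C[2][0] = min over k of (A[2][0] + B[0][0] = 3 + 9 = 12, A[2][1] + B[1][0] = -1 + 0 = -1, A[2][2] + B[2][0] = -2 + -5 = -7) = -7 (attained at k = 2)
  C[2][1] = min over k of (A[2][0] + B[0][1] = 3 + 3 = 6, A[2][1] + B[1][1] = -1 + 6 = 5, A[2][2] + B[2][1] = -2 + -1 = -3) = -3 (attained at k = 2)
  C[2][2] = min over k of (A[2][0] + B[0][2] = 3 + 3 = 6, A[2][1] + B[1][2] = -1 + 2 = 1, A[2][2] + B[2][2] = -2 + -5 = -7) = -7 (attained at k = 2)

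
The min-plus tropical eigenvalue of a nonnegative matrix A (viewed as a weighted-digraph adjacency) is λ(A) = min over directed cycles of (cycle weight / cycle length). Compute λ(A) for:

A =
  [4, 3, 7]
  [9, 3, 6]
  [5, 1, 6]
λ(A) = 3

Enumerate directed cycles and compute their means (weight / length). Sample:
  cycle 0 → 0: weight = 4, length = 1, mean = 4/1 ≈ 4.000
  cycle 1 → 1: weight = 3, length = 1, mean = 3/1 ≈ 3.000
  cycle 2 → 2: weight = 6, length = 1, mean = 6/1 ≈ 6.000
  cycle 0 → 1 → 0: weight = 12, length = 2, mean = 12/2 ≈ 6.000
  cycle 0 → 2 → 0: weight = 12, length = 2, mean = 12/2 ≈ 6.000
  cycle 1 → 0 → 1: weight = 12, length = 2, mean = 12/2 ≈ 6.000
Minimum mean = 3.000, attained e.g. along the cycle 1 → 1 with weight 3 and length 1. So λ(A) = 3/1 = 3.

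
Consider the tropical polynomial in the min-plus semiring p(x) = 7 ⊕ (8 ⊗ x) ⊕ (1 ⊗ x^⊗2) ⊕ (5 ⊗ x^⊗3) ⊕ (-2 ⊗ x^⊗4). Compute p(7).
p(7) = 7

A tropical monomial a ⊗ x^⊗i evaluates to a + i · x. Evaluating each term at x = 7:
  Term 0 contributes 7 + 0 · 7 = 7
  Term 1 contributes 8 + 1 · 7 = 15
  Term 2 contributes 1 + 2 · 7 = 15
  Term 3 contributes 5 + 3 · 7 = 26
  Term 4 contributes -2 + 4 · 7 = 26
p(7) = ⊕ of these = min[7, 15, 15, 26, 26] = 7.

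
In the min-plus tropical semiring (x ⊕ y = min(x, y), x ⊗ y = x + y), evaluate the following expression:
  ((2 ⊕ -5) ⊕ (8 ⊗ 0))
((2 ⊕ -5) ⊕ (8 ⊗ 0)) = -5

Expand innermost to outermost. Recall ⊕ takes the minimum of its arguments and ⊗ takes their sum. Working out the expression ((2 ⊕ -5) ⊕ (8 ⊗ 0)) gives -5.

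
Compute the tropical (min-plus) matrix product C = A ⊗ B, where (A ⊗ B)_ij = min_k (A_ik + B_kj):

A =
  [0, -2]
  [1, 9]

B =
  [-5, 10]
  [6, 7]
A ⊗ B =
  [-5, 5]
  [-4, 11]

Apply the min-plus product entry-by-entry:
  C[0][0] = min over k of (A[0][0] + B[0][0] = 0 + -5 = -5, A[0][1] + B[1][0] = -2 + 6 = 4) = -5 (attained at k = 0)
  C[0][1] = min over k of (A[0][0] + B[0][1] = 0 + 10 = 10, A[0][1] + B[1][1] = -2 + 7 = 5) = 5 (attained at k = 1)
  C[1][0] = min over k of (A[1][0] + B[0][0] = 1 + -5 = -4, A[1][1] + B[1][0] = 9 + 6 = 15) = -4 (attained at k = 0)
  C[1][1] = min over k of (A[1][0] + B[0][1] = 1 + 10 = 11, A[1][1] + B[1][1] = 9 + 7 = 16) = 11 (attained at k = 0)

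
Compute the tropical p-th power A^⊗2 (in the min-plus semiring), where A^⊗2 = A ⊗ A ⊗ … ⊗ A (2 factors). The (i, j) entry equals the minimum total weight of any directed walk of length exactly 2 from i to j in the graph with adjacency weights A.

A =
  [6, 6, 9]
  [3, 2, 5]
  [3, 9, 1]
A^⊗2 =
  [9, 8, 10]
  [5, 4, 6]
  [4, 9, 2]

Each entry (A^⊗2)_ij equals the minimum over all length-2 walks i = v_0 → v_1 → … → v_2 = j of Σ_t A[v_t][v_{t+1}]. For example, for (i, j) = (0, 2) we minimise over 3 possible intermediate vertex sequences; the minimum is 10, attained along the walk 0 → 2 → 2.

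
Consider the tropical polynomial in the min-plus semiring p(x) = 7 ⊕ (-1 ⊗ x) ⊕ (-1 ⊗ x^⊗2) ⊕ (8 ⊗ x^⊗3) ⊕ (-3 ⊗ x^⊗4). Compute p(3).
p(3) = 2

A tropical monomial a ⊗ x^⊗i evaluates to a + i · x. Evaluating each term at x = 3:
  Term 0 contributes 7 + 0 · 3 = 7
  Term 1 contributes -1 + 1 · 3 = 2
  Term 2 contributes -1 + 2 · 3 = 5
  Term 3 contributes 8 + 3 · 3 = 17
  Term 4 contributes -3 + 4 · 3 = 9
p(3) = ⊕ of these = min[7, 2, 5, 17, 9] = 2.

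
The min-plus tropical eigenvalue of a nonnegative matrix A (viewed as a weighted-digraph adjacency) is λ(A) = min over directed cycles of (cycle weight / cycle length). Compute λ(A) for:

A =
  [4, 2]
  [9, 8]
λ(A) = 4

Enumerate directed cycles and compute their means (weight / length). Sample:
  cycle 0 → 0: weight = 4, length = 1, mean = 4/1 ≈ 4.000
  cycle 1 → 1: weight = 8, length = 1, mean = 8/1 ≈ 8.000
  cycle 0 → 1 → 0: weight = 11, length = 2, mean = 11/2 ≈ 5.500
  cycle 1 → 0 → 1: weight = 11, length = 2, mean = 11/2 ≈ 5.500
Minimum mean = 4.000, attained e.g. along the cycle 0 → 0 with weight 4 and length 1. So λ(A) = 4/1 = 4.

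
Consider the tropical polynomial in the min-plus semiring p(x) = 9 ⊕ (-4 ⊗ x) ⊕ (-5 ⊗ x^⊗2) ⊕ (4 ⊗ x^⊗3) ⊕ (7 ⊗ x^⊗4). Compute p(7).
p(7) = 3

A tropical monomial a ⊗ x^⊗i evaluates to a + i · x. Evaluating each term at x = 7:
  Term 0 contributes 9 + 0 · 7 = 9
  Term 1 contributes -4 + 1 · 7 = 3
  Term 2 contributes -5 + 2 · 7 = 9
  Term 3 contributes 4 + 3 · 7 = 25
  Term 4 contributes 7 + 4 · 7 = 35
p(7) = ⊕ of these = min[9, 3, 9, 25, 35] = 3.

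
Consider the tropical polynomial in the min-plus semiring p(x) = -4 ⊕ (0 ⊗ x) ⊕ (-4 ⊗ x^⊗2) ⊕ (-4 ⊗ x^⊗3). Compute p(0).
p(0) = -4

A tropical monomial a ⊗ x^⊗i evaluates to a + i · x. Evaluating each term at x = 0:
  Term 0 contributes -4 + 0 · 0 = -4
  Term 1 contributes 0 + 1 · 0 = 0
  Term 2 contributes -4 + 2 · 0 = -4
  Term 3 contributes -4 + 3 · 0 = -4
p(0) = ⊕ of these = min[-4, 0, -4, -4] = -4.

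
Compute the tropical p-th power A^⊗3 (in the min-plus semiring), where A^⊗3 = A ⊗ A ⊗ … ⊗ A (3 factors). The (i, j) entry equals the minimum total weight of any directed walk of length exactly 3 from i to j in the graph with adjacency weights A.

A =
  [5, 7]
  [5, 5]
A^⊗3 =
  [15, 17]
  [15, 15]

Each entry (A^⊗3)_ij equals the minimum over all length-3 walks i = v_0 → v_1 → … → v_3 = j of Σ_t A[v_t][v_{t+1}]. For example, for (i, j) = (0, 1) we minimise over 4 possible intermediate vertex sequences; the minimum is 17, attained along the walk 0 → 0 → 0 → 1.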